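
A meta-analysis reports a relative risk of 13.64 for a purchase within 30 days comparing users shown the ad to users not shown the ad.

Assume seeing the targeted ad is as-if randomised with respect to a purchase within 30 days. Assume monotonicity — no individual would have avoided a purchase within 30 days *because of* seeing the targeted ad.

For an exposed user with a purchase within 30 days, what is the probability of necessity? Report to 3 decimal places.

PN ≈ 0.927

Under exogeneity and monotonicity, PN = (RR − 1) / RR = 1 − 1/RR.
PN = (13.64 − 1) / 13.64 = 12.64 / 13.64 ≈ 0.9267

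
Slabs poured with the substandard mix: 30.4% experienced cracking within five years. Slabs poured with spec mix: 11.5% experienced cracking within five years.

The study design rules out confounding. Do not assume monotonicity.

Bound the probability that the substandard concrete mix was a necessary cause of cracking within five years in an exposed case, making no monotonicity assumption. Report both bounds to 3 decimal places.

0.622 ≤ PN ≤ 1.000

p₁ = 0.304, p₀ = 0.115.
Under exogeneity alone the bounds on PN are max{0,(p₁−p₀)/p₁} ≤ PN ≤ min{1,(1−p₀)/p₁}.
  lower = (p₁ − p₀)/p₁ = 0.189 / 0.304 ≈ 0.6217
  upper = min{1, (1 − p₀)/p₁} = 0.885 / 0.304 ≈ 2.9112 → capped at 1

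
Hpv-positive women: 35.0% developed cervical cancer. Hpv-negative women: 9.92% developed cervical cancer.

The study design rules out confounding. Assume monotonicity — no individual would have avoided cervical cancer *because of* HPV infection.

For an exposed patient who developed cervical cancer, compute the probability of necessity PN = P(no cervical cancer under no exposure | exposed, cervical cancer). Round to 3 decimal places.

PN ≈ 0.717

p₁ = 0.35, p₀ = 0.0992.
Under exogeneity and monotonicity, PN = (p₁ − p₀) / p₁.
PN = (0.35 − 0.0992) / 0.35 = 0.2508 / 0.35 ≈ 0.7166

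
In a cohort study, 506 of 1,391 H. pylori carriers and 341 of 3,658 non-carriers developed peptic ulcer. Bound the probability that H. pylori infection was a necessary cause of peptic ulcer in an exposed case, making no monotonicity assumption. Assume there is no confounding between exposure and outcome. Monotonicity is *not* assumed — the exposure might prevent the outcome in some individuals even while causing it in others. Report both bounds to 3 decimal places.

0.744 ≤ PN ≤ 1.000

p₁ = P(outcome | exposed) = 506/1391 = 0.36377
p₀ = P(outcome | unexposed) = 341/3658 = 0.09322
Under exogeneity alone the bounds on PN are max{0,(p₁−p₀)/p₁} ≤ PN ≤ min{1,(1−p₀)/p₁}.
  lower = (p₁ − p₀)/p₁ = 0.27055 / 0.36377 ≈ 0.7437
  upper = min{1, (1 − p₀)/p₁} = 0.90678 / 0.36377 ≈ 2.4927 → capped at 1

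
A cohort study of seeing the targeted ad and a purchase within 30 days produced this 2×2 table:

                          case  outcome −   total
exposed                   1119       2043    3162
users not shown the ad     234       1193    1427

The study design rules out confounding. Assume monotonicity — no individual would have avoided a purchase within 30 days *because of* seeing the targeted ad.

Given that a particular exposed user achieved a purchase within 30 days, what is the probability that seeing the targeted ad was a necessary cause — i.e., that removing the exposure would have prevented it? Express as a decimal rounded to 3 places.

p₁ = P(outcome | exposed) = 1119/3162 = 0.35389
p₀ = P(outcome | unexposed) = 234/1427 = 0.16398
Under exogeneity and monotonicity, PN = (p₁ − p₀)/p₁.
PN = (0.35389 − 0.16398) / 0.35389 ≈ 0.5366

PN ≈ 0.537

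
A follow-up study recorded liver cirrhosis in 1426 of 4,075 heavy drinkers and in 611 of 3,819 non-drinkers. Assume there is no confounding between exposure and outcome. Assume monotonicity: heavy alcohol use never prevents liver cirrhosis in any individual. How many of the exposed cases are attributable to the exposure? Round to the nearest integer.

about 774 cases

p₁ = P(outcome | exposed) = 1426/4075 = 0.34994
p₀ = P(outcome | unexposed) = 611/3819 = 0.15999
PN = (p₁ − p₀)/p₁ = (0.34994 − 0.15999) / 0.34994 ≈ 0.54281.
Attributable cases ≈ PN × (exposed cases) = 0.54281 × 1426 ≈ 774.04.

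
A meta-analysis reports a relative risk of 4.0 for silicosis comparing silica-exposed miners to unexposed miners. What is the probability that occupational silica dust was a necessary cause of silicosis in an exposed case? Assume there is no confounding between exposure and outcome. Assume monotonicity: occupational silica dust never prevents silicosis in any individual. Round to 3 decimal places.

Under exogeneity and monotonicity, PN = (RR − 1) / RR = 1 − 1/RR.
PN = (4.0 − 1) / 4.0 = 3 / 4.0 ≈ 0.7500

PN ≈ 0.750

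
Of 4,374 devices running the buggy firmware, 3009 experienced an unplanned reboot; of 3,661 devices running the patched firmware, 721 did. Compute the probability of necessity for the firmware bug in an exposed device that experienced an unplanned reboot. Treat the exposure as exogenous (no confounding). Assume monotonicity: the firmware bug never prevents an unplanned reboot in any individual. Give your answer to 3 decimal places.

PN ≈ 0.714

p₁ = P(outcome | exposed) = 3009/4374 = 0.68793
p₀ = P(outcome | unexposed) = 721/3661 = 0.19694
Under exogeneity and monotonicity, PN = (p₁ − p₀) / p₁.
PN = (0.68793 − 0.19694) / 0.68793 = 0.49099 / 0.68793 ≈ 0.7137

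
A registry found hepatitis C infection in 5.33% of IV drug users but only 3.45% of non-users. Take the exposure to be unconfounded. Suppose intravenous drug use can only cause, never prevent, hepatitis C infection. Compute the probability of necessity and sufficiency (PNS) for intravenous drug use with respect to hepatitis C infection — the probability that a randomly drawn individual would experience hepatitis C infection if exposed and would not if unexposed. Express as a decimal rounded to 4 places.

p₁ = 0.0533, p₀ = 0.0345.
Under exogeneity and monotonicity, PNS = p₁ − p₀.
PNS = 0.0533 − 0.0345 = 0.0188

PNS ≈ 0.0188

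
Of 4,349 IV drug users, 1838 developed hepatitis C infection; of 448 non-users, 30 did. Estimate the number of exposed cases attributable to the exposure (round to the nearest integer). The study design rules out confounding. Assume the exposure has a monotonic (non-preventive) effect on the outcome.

p₁ = P(outcome | exposed) = 1838/4349 = 0.42263
p₀ = P(outcome | unexposed) = 30/448 = 0.066964
PN = (p₁ − p₀)/p₁ = (0.42263 − 0.066964) / 0.42263 ≈ 0.84155.
Attributable cases ≈ PN × (exposed cases) = 0.84155 × 1838 ≈ 1546.77.

about 1547 cases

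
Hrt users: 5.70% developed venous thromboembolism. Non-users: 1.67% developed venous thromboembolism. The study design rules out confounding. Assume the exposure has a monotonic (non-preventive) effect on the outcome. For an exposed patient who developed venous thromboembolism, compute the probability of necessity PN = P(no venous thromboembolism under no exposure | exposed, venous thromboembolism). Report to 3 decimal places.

p₁ = 0.057, p₀ = 0.0167.
Under exogeneity and monotonicity, PN = (p₁ − p₀) / p₁.
PN = (0.057 − 0.0167) / 0.057 = 0.0403 / 0.057 ≈ 0.7070

PN ≈ 0.707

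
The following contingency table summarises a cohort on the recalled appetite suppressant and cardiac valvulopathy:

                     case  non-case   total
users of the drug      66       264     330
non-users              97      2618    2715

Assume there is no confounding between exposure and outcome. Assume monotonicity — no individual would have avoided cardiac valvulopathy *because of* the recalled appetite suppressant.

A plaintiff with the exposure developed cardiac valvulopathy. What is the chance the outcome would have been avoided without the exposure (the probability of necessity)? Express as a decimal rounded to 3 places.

p₁ = P(outcome | exposed) = 66/330 = 0.2
p₀ = P(outcome | unexposed) = 97/2715 = 0.035727
Under exogeneity and monotonicity, PN = (p₁ − p₀)/p₁.
PN = (0.2 − 0.035727) / 0.2 ≈ 0.8214

PN ≈ 0.821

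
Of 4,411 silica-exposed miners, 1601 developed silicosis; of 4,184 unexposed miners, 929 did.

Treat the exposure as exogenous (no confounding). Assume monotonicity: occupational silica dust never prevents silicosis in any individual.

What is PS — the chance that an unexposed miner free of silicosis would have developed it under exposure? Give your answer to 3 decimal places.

PS ≈ 0.181

p₁ = P(outcome | exposed) = 1601/4411 = 0.36296
p₀ = P(outcome | unexposed) = 929/4184 = 0.22204
Under exogeneity and monotonicity, PS = (p₁ − p₀) / (1 − p₀).
PS = (0.36296 − 0.22204) / (1 − 0.22204) = 0.14092 / 0.77796 ≈ 0.1811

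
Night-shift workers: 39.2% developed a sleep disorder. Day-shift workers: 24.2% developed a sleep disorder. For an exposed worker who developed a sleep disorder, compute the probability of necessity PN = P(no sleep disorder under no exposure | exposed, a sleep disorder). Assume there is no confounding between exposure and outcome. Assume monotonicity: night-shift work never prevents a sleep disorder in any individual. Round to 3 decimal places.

p₁ = 0.392, p₀ = 0.242.
Under exogeneity and monotonicity, PN = (p₁ − p₀) / p₁.
PN = (0.392 − 0.242) / 0.392 = 0.15 / 0.392 ≈ 0.3827

PN ≈ 0.383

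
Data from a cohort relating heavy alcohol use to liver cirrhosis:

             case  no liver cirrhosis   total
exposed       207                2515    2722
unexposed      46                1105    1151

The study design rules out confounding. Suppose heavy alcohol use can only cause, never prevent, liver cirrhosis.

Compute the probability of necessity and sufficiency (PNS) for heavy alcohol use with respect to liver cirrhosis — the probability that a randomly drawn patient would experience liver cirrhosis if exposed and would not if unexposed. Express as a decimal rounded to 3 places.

PNS ≈ 0.036

p₁ = P(outcome | exposed) = 207/2722 = 0.076047
p₀ = P(outcome | unexposed) = 46/1151 = 0.039965
Under exogeneity and monotonicity, PNS = p₁ − p₀.
PNS = 0.076047 − 0.039965 = 0.036082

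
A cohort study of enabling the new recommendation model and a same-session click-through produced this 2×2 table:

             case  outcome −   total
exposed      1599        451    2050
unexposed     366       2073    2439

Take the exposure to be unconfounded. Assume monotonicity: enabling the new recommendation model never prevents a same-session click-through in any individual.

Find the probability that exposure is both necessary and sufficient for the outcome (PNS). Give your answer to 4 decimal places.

PNS ≈ 0.6299

p₁ = P(outcome | exposed) = 1599/2050 = 0.78
p₀ = P(outcome | unexposed) = 366/2439 = 0.15006
Under exogeneity and monotonicity, PNS = p₁ − p₀.
PNS = 0.78 − 0.15006 = 0.62994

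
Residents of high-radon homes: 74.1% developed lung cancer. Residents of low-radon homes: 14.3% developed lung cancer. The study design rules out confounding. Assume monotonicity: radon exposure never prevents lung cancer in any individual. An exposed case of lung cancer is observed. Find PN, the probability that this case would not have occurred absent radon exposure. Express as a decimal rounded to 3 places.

p₁ = 0.741, p₀ = 0.143.
Under exogeneity and monotonicity, PN = (p₁ − p₀) / p₁.
PN = (0.741 − 0.143) / 0.741 = 0.598 / 0.741 ≈ 0.8070

PN ≈ 0.807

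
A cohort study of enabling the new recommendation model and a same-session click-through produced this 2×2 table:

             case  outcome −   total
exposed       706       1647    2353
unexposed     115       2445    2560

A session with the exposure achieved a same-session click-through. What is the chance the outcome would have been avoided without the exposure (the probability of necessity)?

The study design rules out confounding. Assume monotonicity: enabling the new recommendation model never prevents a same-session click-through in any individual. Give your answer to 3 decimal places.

p₁ = P(outcome | exposed) = 706/2353 = 0.30004
p₀ = P(outcome | unexposed) = 115/2560 = 0.044922
Under exogeneity and monotonicity, PN = (p₁ − p₀) / p₁.
PN = (0.30004 − 0.044922) / 0.30004 = 0.25512 / 0.30004 ≈ 0.8503

PN ≈ 0.850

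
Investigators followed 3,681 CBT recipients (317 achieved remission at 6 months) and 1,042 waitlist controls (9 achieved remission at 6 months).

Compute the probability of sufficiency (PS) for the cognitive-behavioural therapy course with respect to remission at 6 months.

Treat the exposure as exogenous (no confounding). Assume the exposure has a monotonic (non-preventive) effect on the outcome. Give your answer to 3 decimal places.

p₁ = P(outcome | exposed) = 317/3681 = 0.086118
p₀ = P(outcome | unexposed) = 9/1042 = 0.0086372
Under exogeneity and monotonicity, PS = (p₁ − p₀) / (1 − p₀).
PS = (0.086118 − 0.0086372) / (1 − 0.0086372) = 0.077481 / 0.99136 ≈ 0.0782

PS ≈ 0.078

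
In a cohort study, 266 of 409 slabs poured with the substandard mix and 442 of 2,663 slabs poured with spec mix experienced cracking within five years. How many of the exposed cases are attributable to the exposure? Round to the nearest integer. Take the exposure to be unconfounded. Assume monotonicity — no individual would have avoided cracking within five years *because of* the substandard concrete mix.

about 198 cases

p₁ = P(outcome | exposed) = 266/409 = 0.65037
p₀ = P(outcome | unexposed) = 442/2663 = 0.16598
PN = (p₁ − p₀)/p₁ = (0.65037 − 0.16598) / 0.65037 ≈ 0.74479.
Attributable cases ≈ PN × (exposed cases) = 0.74479 × 266 ≈ 198.11.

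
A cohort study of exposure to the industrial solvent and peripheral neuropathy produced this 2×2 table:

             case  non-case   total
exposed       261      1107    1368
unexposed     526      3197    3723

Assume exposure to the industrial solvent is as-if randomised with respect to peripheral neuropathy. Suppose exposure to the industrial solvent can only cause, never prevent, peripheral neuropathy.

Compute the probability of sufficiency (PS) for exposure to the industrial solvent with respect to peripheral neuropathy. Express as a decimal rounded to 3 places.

p₁ = P(outcome | exposed) = 261/1368 = 0.19079
p₀ = P(outcome | unexposed) = 526/3723 = 0.14128
Under exogeneity and monotonicity, PS = (p₁ − p₀) / (1 − p₀).
PS = (0.19079 − 0.14128) / (1 − 0.14128) = 0.049506 / 0.85872 ≈ 0.0577

PS ≈ 0.058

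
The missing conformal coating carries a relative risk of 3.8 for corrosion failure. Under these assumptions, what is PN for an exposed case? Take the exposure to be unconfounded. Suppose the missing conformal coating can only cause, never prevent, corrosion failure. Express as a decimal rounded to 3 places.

Under exogeneity and monotonicity, PN = (RR − 1) / RR = 1 − 1/RR.
PN = (3.8 − 1) / 3.8 = 2.8 / 3.8 ≈ 0.7368

PN ≈ 0.737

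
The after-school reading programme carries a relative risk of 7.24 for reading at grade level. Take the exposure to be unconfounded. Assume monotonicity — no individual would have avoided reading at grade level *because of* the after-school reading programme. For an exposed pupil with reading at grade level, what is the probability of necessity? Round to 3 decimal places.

PN ≈ 0.862

Under exogeneity and monotonicity, PN = (RR − 1) / RR = 1 − 1/RR.
PN = (7.24 − 1) / 7.24 = 6.24 / 7.24 ≈ 0.8619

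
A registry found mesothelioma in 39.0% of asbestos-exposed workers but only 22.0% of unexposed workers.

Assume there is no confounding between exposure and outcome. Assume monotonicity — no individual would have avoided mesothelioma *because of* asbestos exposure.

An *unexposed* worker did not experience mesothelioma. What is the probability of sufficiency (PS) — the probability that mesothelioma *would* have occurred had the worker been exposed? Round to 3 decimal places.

PS ≈ 0.218

p₁ = 0.39, p₀ = 0.22.
Under exogeneity and monotonicity, PS = (p₁ − p₀) / (1 − p₀).
PS = (0.39 − 0.22) / (1 − 0.22) = 0.17 / 0.78 ≈ 0.2179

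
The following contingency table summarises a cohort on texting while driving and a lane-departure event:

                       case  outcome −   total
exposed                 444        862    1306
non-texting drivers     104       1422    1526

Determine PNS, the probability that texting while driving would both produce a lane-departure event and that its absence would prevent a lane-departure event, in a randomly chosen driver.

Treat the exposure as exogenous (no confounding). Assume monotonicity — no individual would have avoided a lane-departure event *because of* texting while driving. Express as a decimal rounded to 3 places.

PNS ≈ 0.272

p₁ = P(outcome | exposed) = 444/1306 = 0.33997
p₀ = P(outcome | unexposed) = 104/1526 = 0.068152
Under exogeneity and monotonicity, PNS = p₁ − p₀.
PNS = 0.33997 − 0.068152 = 0.27182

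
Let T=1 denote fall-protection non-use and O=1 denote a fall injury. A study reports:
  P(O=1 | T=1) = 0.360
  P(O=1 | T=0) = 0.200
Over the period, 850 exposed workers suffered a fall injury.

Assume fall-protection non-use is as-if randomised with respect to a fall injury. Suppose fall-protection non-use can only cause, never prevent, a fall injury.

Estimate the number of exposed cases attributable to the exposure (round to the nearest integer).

Let p₁ = 0.36, p₀ = 0.2.
PN = (p₁ − p₀)/p₁ = (0.36 − 0.2) / 0.36 ≈ 0.44444.
Attributable cases ≈ PN × (exposed cases) = 0.44444 × 850 ≈ 377.78.

about 378 cases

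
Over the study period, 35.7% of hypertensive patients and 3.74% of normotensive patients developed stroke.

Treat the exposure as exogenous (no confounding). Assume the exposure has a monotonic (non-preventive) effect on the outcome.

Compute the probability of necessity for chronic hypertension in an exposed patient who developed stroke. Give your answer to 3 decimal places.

p₁ = 0.357, p₀ = 0.0374.
Under exogeneity and monotonicity, PN = (p₁ − p₀) / p₁.
PN = (0.357 − 0.0374) / 0.357 = 0.3196 / 0.357 ≈ 0.8952

PN ≈ 0.895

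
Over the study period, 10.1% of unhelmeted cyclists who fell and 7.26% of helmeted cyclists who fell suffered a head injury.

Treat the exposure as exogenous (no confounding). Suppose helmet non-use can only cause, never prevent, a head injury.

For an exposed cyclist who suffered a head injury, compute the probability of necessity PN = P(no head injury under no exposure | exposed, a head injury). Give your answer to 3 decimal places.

PN ≈ 0.281

p₁ = 0.101, p₀ = 0.0726.
Under exogeneity and monotonicity, PN = (p₁ − p₀) / p₁.
PN = (0.101 − 0.0726) / 0.101 = 0.0284 / 0.101 ≈ 0.2812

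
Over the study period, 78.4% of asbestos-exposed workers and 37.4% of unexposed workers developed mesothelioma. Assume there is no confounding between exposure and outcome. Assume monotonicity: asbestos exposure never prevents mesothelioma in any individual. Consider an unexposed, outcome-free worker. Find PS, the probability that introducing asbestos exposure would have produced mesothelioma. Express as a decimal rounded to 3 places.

p₁ = 0.784, p₀ = 0.374.
Under exogeneity and monotonicity, PS = (p₁ − p₀) / (1 − p₀).
PS = (0.784 − 0.374) / (1 − 0.374) = 0.41 / 0.626 ≈ 0.6550

PS ≈ 0.655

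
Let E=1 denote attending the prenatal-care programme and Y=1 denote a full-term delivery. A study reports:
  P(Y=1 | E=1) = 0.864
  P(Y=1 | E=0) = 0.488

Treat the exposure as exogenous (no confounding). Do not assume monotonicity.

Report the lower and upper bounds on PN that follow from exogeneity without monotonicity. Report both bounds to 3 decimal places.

Let p₁ = 0.864, p₀ = 0.488.
Under exogeneity alone the bounds on PN are max{0,(p₁−p₀)/p₁} ≤ PN ≤ min{1,(1−p₀)/p₁}.
  lower = (p₁ − p₀)/p₁ = 0.376 / 0.864 ≈ 0.4352
  upper = min{1, (1 − p₀)/p₁} = 0.512 / 0.864 ≈ 0.5926

0.435 ≤ PN ≤ 0.593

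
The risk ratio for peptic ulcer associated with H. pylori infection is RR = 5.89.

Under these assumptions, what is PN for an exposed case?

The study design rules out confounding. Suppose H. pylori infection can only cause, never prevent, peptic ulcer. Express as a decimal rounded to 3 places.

Under exogeneity and monotonicity, PN = (RR − 1) / RR = 1 − 1/RR.
PN = (5.89 − 1) / 5.89 = 4.89 / 5.89 ≈ 0.8302

PN ≈ 0.830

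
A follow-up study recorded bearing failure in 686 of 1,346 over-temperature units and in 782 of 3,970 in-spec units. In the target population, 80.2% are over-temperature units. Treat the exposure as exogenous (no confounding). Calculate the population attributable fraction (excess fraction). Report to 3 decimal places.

PAF ≈ 0.560

p₁ = P(outcome | exposed) = 686/1346 = 0.50966
p₀ = P(outcome | unexposed) = 782/3970 = 0.19698
Overall risk P(Y=1) = π·p₁ + (1−π)·p₀ = 0.802×0.50966 + 0.198×0.19698 = 0.44775.
Under exogeneity, PAF = [P(Y=1) − p₀] / P(Y=1).
PAF = (0.44775 − 0.19698) / 0.44775 ≈ 0.5601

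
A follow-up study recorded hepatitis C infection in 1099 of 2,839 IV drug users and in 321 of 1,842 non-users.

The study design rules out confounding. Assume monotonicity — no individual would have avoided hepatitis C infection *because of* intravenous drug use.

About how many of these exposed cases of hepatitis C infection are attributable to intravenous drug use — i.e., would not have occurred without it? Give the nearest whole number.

p₁ = P(outcome | exposed) = 1099/2839 = 0.38711
p₀ = P(outcome | unexposed) = 321/1842 = 0.17427
PN = (p₁ − p₀)/p₁ = (0.38711 − 0.17427) / 0.38711 ≈ 0.54982.
Attributable cases ≈ PN × (exposed cases) = 0.54982 × 1099 ≈ 604.26.

about 604 cases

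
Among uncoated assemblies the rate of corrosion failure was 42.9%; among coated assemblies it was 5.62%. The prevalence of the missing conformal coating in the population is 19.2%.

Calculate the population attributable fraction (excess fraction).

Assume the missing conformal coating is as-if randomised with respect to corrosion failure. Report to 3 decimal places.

p₁ = 0.429, p₀ = 0.0562.
Overall risk P(Y=1) = π·p₁ + (1−π)·p₀ = 0.192×0.429 + 0.808×0.0562 = 0.12778.
Under exogeneity, PAF = [P(Y=1) − p₀] / P(Y=1).
PAF = (0.12778 − 0.0562) / 0.12778 ≈ 0.5602

PAF ≈ 0.560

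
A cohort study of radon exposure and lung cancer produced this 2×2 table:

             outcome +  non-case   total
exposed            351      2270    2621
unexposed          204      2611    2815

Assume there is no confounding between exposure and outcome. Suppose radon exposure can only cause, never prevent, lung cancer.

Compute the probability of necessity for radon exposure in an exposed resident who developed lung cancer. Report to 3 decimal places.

PN ≈ 0.459

p₁ = P(outcome | exposed) = 351/2621 = 0.13392
p₀ = P(outcome | unexposed) = 204/2815 = 0.072469
Under exogeneity and monotonicity, PN = (p₁ − p₀) / p₁.
PN = (0.13392 − 0.072469) / 0.13392 = 0.061449 / 0.13392 ≈ 0.4589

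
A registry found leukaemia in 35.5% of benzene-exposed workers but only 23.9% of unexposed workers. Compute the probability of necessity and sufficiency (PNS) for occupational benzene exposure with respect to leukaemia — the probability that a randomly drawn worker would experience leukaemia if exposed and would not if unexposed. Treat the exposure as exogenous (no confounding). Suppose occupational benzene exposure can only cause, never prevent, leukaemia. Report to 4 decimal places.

PNS ≈ 0.1160

p₁ = 0.355, p₀ = 0.239.
Under exogeneity and monotonicity, PNS = p₁ − p₀.
PNS = 0.355 − 0.239 = 0.116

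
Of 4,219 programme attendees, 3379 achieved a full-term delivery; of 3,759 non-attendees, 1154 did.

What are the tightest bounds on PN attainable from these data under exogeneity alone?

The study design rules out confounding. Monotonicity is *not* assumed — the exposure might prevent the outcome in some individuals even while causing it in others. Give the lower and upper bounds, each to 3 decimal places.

0.617 ≤ PN ≤ 0.865

p₁ = P(outcome | exposed) = 3379/4219 = 0.8009
p₀ = P(outcome | unexposed) = 1154/3759 = 0.307
Under exogeneity alone the bounds on PN are max{0,(p₁−p₀)/p₁} ≤ PN ≤ min{1,(1−p₀)/p₁}.
  lower = (p₁ − p₀)/p₁ = 0.4939 / 0.8009 ≈ 0.6167
  upper = min{1, (1 − p₀)/p₁} = 0.693 / 0.8009 ≈ 0.8653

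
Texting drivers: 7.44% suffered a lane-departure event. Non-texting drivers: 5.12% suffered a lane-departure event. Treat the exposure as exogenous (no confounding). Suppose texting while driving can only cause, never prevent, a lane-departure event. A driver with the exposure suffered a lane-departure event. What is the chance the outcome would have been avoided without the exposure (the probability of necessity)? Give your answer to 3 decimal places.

p₁ = 0.0744, p₀ = 0.0512.
Under exogeneity and monotonicity, PN = (p₁ − p₀) / p₁.
PN = (0.0744 − 0.0512) / 0.0744 = 0.0232 / 0.0744 ≈ 0.3118

PN ≈ 0.312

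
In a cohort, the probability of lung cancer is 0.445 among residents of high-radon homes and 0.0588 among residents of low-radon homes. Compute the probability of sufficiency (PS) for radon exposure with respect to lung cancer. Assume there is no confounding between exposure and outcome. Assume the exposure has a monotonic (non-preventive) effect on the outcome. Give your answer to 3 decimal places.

PS ≈ 0.410

Let p₁ = 0.445, p₀ = 0.0588.
Under exogeneity and monotonicity, PS = (p₁ − p₀) / (1 − p₀).
PS = (0.445 − 0.0588) / (1 − 0.0588) = 0.3862 / 0.9412 ≈ 0.4103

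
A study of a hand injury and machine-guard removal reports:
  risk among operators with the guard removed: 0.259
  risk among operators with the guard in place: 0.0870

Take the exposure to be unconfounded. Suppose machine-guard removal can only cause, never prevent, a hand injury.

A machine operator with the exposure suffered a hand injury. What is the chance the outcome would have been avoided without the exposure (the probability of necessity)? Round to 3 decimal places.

Let p₁ = 0.259, p₀ = 0.087.
Under exogeneity and monotonicity, PN = (p₁ − p₀) / p₁.
PN = (0.259 − 0.087) / 0.259 = 0.172 / 0.259 ≈ 0.6641

PN ≈ 0.664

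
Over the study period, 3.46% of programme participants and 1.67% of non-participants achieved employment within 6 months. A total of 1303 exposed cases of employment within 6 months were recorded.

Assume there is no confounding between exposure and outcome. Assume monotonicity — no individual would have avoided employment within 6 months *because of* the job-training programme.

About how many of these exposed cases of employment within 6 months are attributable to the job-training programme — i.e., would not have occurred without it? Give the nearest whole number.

about 674 cases

p₁ = 0.0346, p₀ = 0.0167.
PN = (p₁ − p₀)/p₁ = (0.0346 − 0.0167) / 0.0346 ≈ 0.51734.
Attributable cases ≈ PN × (exposed cases) = 0.51734 × 1303 ≈ 674.10.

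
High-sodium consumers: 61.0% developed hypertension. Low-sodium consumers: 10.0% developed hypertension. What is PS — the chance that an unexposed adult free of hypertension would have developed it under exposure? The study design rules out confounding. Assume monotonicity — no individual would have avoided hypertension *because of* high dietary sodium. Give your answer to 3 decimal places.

PS ≈ 0.567

p₁ = 0.61, p₀ = 0.1.
Under exogeneity and monotonicity, PS = (p₁ − p₀) / (1 − p₀).
PS = (0.61 − 0.1) / (1 − 0.1) = 0.51 / 0.9 ≈ 0.5667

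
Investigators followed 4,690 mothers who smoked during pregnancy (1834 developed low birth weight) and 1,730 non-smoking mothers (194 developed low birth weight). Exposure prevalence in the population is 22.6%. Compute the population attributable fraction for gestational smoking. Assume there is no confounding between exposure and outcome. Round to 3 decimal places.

p₁ = P(outcome | exposed) = 1834/4690 = 0.39104
p₀ = P(outcome | unexposed) = 194/1730 = 0.11214
Overall risk P(Y=1) = π·p₁ + (1−π)·p₀ = 0.226×0.39104 + 0.774×0.11214 = 0.17517.
Under exogeneity, PAF = [P(Y=1) − p₀] / P(Y=1).
PAF = (0.17517 − 0.11214) / 0.17517 ≈ 0.3598

PAF ≈ 0.360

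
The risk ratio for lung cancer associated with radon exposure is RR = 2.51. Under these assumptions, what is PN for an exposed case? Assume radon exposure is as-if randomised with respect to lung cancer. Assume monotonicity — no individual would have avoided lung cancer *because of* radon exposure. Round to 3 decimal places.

PN ≈ 0.602

Under exogeneity and monotonicity, PN = (RR − 1) / RR = 1 − 1/RR.
PN = (2.51 − 1) / 2.51 = 1.51 / 2.51 ≈ 0.6016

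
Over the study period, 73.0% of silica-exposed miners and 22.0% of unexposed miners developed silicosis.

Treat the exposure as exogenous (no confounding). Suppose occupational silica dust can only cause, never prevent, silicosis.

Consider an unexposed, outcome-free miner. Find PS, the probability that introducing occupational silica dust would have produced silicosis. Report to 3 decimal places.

p₁ = 0.73, p₀ = 0.22.
Under exogeneity and monotonicity, PS = (p₁ − p₀) / (1 − p₀).
PS = (0.73 − 0.22) / (1 − 0.22) = 0.51 / 0.78 ≈ 0.6538

PS ≈ 0.654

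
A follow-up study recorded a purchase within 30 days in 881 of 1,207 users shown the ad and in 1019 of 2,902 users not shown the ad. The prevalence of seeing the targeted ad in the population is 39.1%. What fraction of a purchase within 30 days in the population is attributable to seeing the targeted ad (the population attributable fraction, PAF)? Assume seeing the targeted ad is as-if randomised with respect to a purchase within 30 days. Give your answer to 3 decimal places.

PAF ≈ 0.297

p₁ = P(outcome | exposed) = 881/1207 = 0.72991
p₀ = P(outcome | unexposed) = 1019/2902 = 0.35114
Overall risk P(Y=1) = π·p₁ + (1−π)·p₀ = 0.391×0.72991 + 0.609×0.35114 = 0.49924.
Under exogeneity, PAF = [P(Y=1) − p₀] / P(Y=1).
PAF = (0.49924 − 0.35114) / 0.49924 ≈ 0.2967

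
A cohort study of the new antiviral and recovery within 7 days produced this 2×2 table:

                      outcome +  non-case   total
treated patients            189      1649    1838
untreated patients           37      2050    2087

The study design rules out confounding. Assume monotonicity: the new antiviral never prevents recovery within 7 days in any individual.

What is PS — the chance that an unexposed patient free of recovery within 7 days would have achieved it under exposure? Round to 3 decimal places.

p₁ = P(outcome | exposed) = 189/1838 = 0.10283
p₀ = P(outcome | unexposed) = 37/2087 = 0.017729
Under exogeneity and monotonicity, PS = (p₁ − p₀) / (1 − p₀).
PS = (0.10283 − 0.017729) / (1 − 0.017729) = 0.0851 / 0.98227 ≈ 0.0866

PS ≈ 0.087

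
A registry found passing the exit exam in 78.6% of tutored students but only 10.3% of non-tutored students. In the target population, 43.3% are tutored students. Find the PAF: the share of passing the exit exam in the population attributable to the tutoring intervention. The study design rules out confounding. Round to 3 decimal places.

PAF ≈ 0.742

p₁ = 0.786, p₀ = 0.103.
Overall risk P(Y=1) = π·p₁ + (1−π)·p₀ = 0.433×0.786 + 0.567×0.103 = 0.39874.
Under exogeneity, PAF = [P(Y=1) − p₀] / P(Y=1).
PAF = (0.39874 − 0.103) / 0.39874 ≈ 0.7417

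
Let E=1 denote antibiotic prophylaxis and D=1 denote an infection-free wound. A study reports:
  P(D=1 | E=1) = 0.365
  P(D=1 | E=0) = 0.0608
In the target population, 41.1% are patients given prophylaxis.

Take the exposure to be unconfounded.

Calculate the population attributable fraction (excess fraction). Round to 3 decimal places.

PAF ≈ 0.673

Let p₁ = 0.365, p₀ = 0.0608.
Overall risk P(Y=1) = π·p₁ + (1−π)·p₀ = 0.411×0.365 + 0.589×0.0608 = 0.18583.
Under exogeneity, PAF = [P(Y=1) − p₀] / P(Y=1).
PAF = (0.18583 − 0.0608) / 0.18583 ≈ 0.6728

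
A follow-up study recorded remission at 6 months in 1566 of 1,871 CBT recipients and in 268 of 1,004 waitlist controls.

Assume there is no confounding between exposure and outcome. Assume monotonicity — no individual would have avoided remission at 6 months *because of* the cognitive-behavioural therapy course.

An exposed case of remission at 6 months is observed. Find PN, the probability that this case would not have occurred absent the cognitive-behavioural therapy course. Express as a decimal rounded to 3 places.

PN ≈ 0.681

p₁ = P(outcome | exposed) = 1566/1871 = 0.83699
p₀ = P(outcome | unexposed) = 268/1004 = 0.26693
Under exogeneity and monotonicity, PN = (p₁ − p₀) / p₁.
PN = (0.83699 − 0.26693) / 0.83699 = 0.57005 / 0.83699 ≈ 0.6811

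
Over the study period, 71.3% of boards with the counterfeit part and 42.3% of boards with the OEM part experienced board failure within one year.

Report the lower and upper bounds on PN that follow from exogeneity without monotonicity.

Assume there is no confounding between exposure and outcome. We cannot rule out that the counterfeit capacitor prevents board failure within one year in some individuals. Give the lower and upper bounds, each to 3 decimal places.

0.407 ≤ PN ≤ 0.809

p₁ = 0.713, p₀ = 0.423.
Under exogeneity alone the bounds on PN are max{0,(p₁−p₀)/p₁} ≤ PN ≤ min{1,(1−p₀)/p₁}.
  lower = (p₁ − p₀)/p₁ = 0.29 / 0.713 ≈ 0.4067
  upper = min{1, (1 − p₀)/p₁} = 0.577 / 0.713 ≈ 0.8093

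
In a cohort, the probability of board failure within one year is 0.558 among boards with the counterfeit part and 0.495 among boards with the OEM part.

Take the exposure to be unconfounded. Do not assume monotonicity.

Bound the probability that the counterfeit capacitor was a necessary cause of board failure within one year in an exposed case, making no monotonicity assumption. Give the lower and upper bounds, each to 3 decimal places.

Let p₁ = 0.558, p₀ = 0.495.
Under exogeneity alone the bounds on PN are max{0,(p₁−p₀)/p₁} ≤ PN ≤ min{1,(1−p₀)/p₁}.
  lower = (p₁ − p₀)/p₁ = 0.063 / 0.558 ≈ 0.1129
  upper = min{1, (1 − p₀)/p₁} = 0.505 / 0.558 ≈ 0.9050

0.113 ≤ PN ≤ 0.905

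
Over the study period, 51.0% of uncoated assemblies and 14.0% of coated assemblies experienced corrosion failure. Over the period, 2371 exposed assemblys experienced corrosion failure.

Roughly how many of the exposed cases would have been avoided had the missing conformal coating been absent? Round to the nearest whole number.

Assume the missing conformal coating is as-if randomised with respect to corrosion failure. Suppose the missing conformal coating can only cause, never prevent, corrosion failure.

p₁ = 0.51, p₀ = 0.14.
PN = (p₁ − p₀)/p₁ = (0.51 − 0.14) / 0.51 ≈ 0.72549.
Attributable cases ≈ PN × (exposed cases) = 0.72549 × 2371 ≈ 1720.14.

about 1720 cases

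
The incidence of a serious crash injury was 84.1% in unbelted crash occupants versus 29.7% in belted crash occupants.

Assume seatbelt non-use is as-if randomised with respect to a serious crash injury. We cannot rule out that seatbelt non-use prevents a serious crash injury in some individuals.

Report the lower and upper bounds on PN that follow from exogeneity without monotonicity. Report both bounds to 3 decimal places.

0.647 ≤ PN ≤ 0.836

p₁ = 0.841, p₀ = 0.297.
Under exogeneity alone the bounds on PN are max{0,(p₁−p₀)/p₁} ≤ PN ≤ min{1,(1−p₀)/p₁}.
  lower = (p₁ − p₀)/p₁ = 0.544 / 0.841 ≈ 0.6468
  upper = min{1, (1 − p₀)/p₁} = 0.703 / 0.841 ≈ 0.8359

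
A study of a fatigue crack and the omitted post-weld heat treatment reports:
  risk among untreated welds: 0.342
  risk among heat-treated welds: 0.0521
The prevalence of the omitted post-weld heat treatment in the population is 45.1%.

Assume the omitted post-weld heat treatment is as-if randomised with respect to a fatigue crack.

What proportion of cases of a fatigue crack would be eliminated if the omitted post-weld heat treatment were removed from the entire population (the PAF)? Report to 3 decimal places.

PAF ≈ 0.715

Let p₁ = 0.342, p₀ = 0.0521.
Overall risk P(Y=1) = π·p₁ + (1−π)·p₀ = 0.451×0.342 + 0.549×0.0521 = 0.18284.
Under exogeneity, PAF = [P(Y=1) − p₀] / P(Y=1).
PAF = (0.18284 − 0.0521) / 0.18284 ≈ 0.7151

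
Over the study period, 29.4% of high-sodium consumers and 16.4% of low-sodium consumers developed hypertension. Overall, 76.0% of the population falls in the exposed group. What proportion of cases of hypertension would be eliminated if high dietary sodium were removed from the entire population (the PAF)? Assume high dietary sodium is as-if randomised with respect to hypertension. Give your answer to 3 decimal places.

p₁ = 0.294, p₀ = 0.164.
Overall risk P(Y=1) = π·p₁ + (1−π)·p₀ = 0.76×0.294 + 0.24×0.164 = 0.2628.
Under exogeneity, PAF = [P(Y=1) − p₀] / P(Y=1).
PAF = (0.2628 − 0.164) / 0.2628 ≈ 0.3760

PAF ≈ 0.376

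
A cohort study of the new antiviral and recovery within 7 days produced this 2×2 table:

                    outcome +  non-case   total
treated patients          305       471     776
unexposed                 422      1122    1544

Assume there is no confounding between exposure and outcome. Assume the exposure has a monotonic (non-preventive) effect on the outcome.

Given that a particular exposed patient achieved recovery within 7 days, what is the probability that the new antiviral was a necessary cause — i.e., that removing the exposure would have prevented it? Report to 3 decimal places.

p₁ = P(outcome | exposed) = 305/776 = 0.39304
p₀ = P(outcome | unexposed) = 422/1544 = 0.27332
Under exogeneity and monotonicity, PN = (p₁ − p₀)/p₁.
PN = (0.39304 − 0.27332) / 0.39304 ≈ 0.3046

PN ≈ 0.305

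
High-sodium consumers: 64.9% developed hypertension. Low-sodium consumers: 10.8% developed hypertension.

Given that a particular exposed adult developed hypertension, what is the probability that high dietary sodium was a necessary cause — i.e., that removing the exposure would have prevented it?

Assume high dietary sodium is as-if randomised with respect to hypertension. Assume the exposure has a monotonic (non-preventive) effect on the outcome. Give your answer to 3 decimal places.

PN ≈ 0.834

p₁ = 0.649, p₀ = 0.108.
Under exogeneity and monotonicity, PN = (p₁ − p₀) / p₁.
PN = (0.649 − 0.108) / 0.649 = 0.541 / 0.649 ≈ 0.8336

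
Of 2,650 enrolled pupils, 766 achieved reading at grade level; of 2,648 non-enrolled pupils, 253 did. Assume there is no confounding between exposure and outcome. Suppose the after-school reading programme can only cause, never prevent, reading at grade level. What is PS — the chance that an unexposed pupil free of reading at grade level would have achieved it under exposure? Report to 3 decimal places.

PS ≈ 0.214

p₁ = P(outcome | exposed) = 766/2650 = 0.28906
p₀ = P(outcome | unexposed) = 253/2648 = 0.095544
Under exogeneity and monotonicity, PS = (p₁ − p₀) / (1 − p₀).
PS = (0.28906 − 0.095544) / (1 − 0.095544) = 0.19351 / 0.90446 ≈ 0.2140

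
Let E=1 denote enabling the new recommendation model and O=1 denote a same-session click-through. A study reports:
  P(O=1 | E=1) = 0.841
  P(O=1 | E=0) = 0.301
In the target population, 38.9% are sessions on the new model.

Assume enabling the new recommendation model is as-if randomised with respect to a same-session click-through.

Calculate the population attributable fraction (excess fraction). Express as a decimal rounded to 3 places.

PAF ≈ 0.411

Let p₁ = 0.841, p₀ = 0.301.
Overall risk P(Y=1) = π·p₁ + (1−π)·p₀ = 0.389×0.841 + 0.611×0.301 = 0.51106.
Under exogeneity, PAF = [P(Y=1) − p₀] / P(Y=1).
PAF = (0.51106 − 0.301) / 0.51106 ≈ 0.4110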